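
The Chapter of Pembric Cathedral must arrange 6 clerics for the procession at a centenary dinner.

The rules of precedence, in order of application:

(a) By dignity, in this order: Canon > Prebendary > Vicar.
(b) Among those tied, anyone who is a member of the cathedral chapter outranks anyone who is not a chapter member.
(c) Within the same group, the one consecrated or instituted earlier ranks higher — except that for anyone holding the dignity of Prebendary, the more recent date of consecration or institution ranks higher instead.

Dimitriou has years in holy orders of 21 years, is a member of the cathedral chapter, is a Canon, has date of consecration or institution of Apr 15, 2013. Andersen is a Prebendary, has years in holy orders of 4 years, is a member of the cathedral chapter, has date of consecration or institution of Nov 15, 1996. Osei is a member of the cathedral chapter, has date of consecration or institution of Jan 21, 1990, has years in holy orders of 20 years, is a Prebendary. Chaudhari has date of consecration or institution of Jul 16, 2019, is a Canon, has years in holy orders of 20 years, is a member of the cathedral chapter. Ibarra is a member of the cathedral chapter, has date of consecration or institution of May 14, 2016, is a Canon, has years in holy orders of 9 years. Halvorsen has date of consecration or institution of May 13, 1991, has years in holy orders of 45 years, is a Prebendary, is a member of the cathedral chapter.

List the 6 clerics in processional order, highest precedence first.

By dignity: Dimitriou, Ibarra and Chaudhari (Canon); then Andersen, Halvorsen and Osei (Prebendary).
Dimitriou, Ibarra and Chaudhari are each a member of the cathedral chapter, so the next rule applies.
Among Dimitriou, Ibarra and Chaudhari, by date of consecration or institution (earlier first): Dimitriou (Apr 15, 2013) before Ibarra (May 14, 2016) before Chaudhari (Jul 16, 2019).
Andersen, Halvorsen and Osei are each a member of the cathedral chapter, so the next rule applies.
Among Andersen, Halvorsen and Osei, by date of consecration or institution (later first) (reversed rule for this group): Andersen (Nov 15, 1996) before Halvorsen (May 13, 1991) before Osei (Jan 21, 1990).
Full order: Dimitriou, Ibarra, Chaudhari, Andersen, Halvorsen, Osei.

Dimitriou, Ibarra, Chaudhari, Andersen, Halvorsen, Osei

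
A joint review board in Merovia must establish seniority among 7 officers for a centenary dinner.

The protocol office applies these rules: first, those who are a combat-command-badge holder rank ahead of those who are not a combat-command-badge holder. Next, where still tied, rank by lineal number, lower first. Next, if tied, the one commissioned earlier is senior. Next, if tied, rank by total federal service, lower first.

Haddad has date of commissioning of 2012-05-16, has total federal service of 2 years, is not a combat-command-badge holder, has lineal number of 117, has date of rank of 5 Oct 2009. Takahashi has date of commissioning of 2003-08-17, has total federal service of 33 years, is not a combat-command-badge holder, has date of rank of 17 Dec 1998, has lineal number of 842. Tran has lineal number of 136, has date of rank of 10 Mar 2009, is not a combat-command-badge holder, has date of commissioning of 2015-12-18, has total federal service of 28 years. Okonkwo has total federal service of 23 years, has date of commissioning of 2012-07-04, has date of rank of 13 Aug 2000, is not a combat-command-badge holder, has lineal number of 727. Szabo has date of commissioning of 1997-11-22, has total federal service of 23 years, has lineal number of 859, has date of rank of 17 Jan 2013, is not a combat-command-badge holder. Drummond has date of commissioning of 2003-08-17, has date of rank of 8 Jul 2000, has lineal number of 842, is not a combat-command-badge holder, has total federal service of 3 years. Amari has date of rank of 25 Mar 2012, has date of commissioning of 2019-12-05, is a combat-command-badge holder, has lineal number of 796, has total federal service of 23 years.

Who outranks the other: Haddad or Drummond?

Haddad

By the first rule: Amari (a combat-command-badge holder); then Haddad, Tran, Okonkwo, Drummond, Takahashi and Szabo (each not a combat-command-badge holder).
Among Haddad, Tran, Okonkwo, Drummond, Takahashi and Szabo, by lineal number (lower first): Haddad (117) before Tran (136) before Okonkwo (727) before Drummond and Takahashi (842) before Szabo (859).
Drummond and Takahashi both have date of commissioning 2003-08-17, so the next rule applies.
Among Drummond and Takahashi, by total federal service (lower first): Drummond (3 years) before Takahashi (33 years).
So Haddad takes precedence.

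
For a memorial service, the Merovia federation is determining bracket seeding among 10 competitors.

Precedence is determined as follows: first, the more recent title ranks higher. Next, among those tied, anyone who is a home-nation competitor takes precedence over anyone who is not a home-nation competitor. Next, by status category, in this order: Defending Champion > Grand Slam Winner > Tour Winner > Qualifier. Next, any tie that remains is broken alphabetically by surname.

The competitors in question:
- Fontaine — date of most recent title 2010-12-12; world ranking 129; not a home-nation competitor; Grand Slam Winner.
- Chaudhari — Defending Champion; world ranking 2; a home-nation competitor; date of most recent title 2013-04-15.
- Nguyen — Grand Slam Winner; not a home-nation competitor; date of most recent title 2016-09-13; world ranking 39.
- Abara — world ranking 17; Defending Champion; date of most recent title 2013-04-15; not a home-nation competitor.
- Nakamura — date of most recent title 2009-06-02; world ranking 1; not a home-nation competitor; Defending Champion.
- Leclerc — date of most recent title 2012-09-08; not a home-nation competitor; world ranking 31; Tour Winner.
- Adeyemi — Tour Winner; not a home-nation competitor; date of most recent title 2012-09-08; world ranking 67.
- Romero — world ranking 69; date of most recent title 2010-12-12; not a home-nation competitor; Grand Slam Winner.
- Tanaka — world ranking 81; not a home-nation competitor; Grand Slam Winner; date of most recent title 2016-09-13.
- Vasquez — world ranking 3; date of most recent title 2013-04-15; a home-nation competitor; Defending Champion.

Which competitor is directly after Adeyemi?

By date of most recent title (later first): Nguyen and Tanaka (both 2016-09-13); then Chaudhari, Vasquez and Abara (each 2013-04-15); then Adeyemi and Leclerc (both 2012-09-08); then Fontaine and Romero (both 2010-12-12); then Nakamura (2009-06-02).
Nguyen and Tanaka are each not a home-nation competitor, so the next rule applies.
Nguyen and Tanaka are each Grand Slam Winner, so the next rule applies.
Among Nguyen and Tanaka, alphabetically by surname: Nguyen before Tanaka.
Among Chaudhari, Vasquez and Abara, a home-nation competitor before not a home-nation competitor: Chaudhari and Vasquez (a home-nation competitor) before Abara (not a home-nation competitor).
Chaudhari and Vasquez are each Defending Champion, so the next rule applies.
Among Chaudhari and Vasquez, alphabetically by surname: Chaudhari before Vasquez.
Adeyemi and Leclerc are each not a home-nation competitor, so the next rule applies.
Adeyemi and Leclerc are each Tour Winner, so the next rule applies.
Among Adeyemi and Leclerc, alphabetically by surname: Adeyemi before Leclerc.
Fontaine and Romero are each not a home-nation competitor, so the next rule applies.
Fontaine and Romero are each Grand Slam Winner, so the next rule applies.
Among Fontaine and Romero, alphabetically by surname: Fontaine before Romero.
Order: Nguyen, Tanaka, Chaudhari, Vasquez, Abara, Adeyemi, Leclerc, Fontaine, Romero, Nakamura.

Leclerc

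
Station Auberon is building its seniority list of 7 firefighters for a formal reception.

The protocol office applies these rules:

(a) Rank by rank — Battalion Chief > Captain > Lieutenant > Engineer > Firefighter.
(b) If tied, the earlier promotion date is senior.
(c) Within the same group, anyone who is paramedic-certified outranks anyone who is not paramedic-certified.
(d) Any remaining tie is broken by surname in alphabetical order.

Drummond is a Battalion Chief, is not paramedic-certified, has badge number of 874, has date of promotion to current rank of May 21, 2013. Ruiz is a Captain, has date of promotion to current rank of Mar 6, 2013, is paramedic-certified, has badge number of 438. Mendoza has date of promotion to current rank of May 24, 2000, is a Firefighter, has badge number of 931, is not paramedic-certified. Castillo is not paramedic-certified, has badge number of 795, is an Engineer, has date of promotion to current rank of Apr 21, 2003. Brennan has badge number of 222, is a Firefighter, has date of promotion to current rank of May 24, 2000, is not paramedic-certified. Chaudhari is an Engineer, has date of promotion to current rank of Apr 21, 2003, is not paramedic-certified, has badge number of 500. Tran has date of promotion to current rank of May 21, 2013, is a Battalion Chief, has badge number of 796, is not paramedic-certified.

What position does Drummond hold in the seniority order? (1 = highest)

1

By rank: Drummond and Tran (Battalion Chief); then Ruiz (Captain); then Castillo and Chaudhari (Engineer); then Brennan and Mendoza (Firefighter).
Drummond and Tran both have date of promotion to current rank May 21, 2013, so the next rule applies.
Drummond and Tran are each not paramedic-certified, so the next rule applies.
Among Drummond and Tran, alphabetically by surname: Drummond before Tran.
Castillo and Chaudhari both have date of promotion to current rank Apr 21, 2003, so the next rule applies.
Castillo and Chaudhari are each not paramedic-certified, so the next rule applies.
Among Castillo and Chaudhari, alphabetically by surname: Castillo before Chaudhari.
Brennan and Mendoza both have date of promotion to current rank May 24, 2000, so the next rule applies.
Brennan and Mendoza are each not paramedic-certified, so the next rule applies.
Among Brennan and Mendoza, alphabetically by surname: Brennan before Mendoza.
Order: Drummond, Tran, Ruiz, Castillo, Chaudhari, Brennan, Mendoza. So position 1.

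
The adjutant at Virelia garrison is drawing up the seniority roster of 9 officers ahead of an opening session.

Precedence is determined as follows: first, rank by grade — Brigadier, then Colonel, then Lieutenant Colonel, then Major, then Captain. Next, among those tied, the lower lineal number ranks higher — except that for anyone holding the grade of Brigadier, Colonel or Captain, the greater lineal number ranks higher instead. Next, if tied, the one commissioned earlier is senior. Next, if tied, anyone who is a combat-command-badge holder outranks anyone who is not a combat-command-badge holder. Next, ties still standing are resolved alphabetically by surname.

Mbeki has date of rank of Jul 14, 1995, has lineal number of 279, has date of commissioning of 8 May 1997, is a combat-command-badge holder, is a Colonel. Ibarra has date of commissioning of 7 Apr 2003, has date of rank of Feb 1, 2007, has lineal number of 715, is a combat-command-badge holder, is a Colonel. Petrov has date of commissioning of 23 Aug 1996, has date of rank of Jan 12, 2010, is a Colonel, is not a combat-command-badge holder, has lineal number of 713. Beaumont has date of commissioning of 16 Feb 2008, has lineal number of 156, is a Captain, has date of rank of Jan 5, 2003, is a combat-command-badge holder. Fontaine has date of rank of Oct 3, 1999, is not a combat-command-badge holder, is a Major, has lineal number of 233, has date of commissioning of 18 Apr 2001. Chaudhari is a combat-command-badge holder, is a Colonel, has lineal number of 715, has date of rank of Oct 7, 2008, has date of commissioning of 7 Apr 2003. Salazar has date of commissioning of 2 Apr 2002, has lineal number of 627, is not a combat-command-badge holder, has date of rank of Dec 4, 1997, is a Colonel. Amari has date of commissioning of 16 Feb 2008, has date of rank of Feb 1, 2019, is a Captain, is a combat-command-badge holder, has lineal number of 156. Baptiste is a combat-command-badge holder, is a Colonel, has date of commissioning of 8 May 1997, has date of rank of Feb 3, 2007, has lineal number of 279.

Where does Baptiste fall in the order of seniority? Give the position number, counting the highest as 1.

By grade: Chaudhari, Ibarra, Petrov, Salazar, Baptiste and Mbeki (Colonel); then Fontaine (Major); then Amari and Beaumont (Captain).
Among Chaudhari, Ibarra, Petrov, Salazar, Baptiste and Mbeki, by lineal number (higher first) (reversed rule for this group): Chaudhari and Ibarra (715) before Petrov (713) before Salazar (627) before Baptiste and Mbeki (279).
Chaudhari and Ibarra both have date of commissioning 7 Apr 2003, so the next rule applies.
Chaudhari and Ibarra are each a combat-command-badge holder, so the next rule applies.
Among Chaudhari and Ibarra, alphabetically by surname: Chaudhari before Ibarra.
Baptiste and Mbeki both have date of commissioning 8 May 1997, so the next rule applies.
Baptiste and Mbeki are each a combat-command-badge holder, so the next rule applies.
Among Baptiste and Mbeki, alphabetically by surname: Baptiste before Mbeki.
Amari and Beaumont both have lineal number 156, so the next rule applies.
Amari and Beaumont both have date of commissioning 16 Feb 2008, so the next rule applies.
Amari and Beaumont are each a combat-command-badge holder, so the next rule applies.
Among Amari and Beaumont, alphabetically by surname: Amari before Beaumont.
Order: Chaudhari, Ibarra, Petrov, Salazar, Baptiste, Mbeki, Fontaine, Amari, Beaumont. So position 5.

5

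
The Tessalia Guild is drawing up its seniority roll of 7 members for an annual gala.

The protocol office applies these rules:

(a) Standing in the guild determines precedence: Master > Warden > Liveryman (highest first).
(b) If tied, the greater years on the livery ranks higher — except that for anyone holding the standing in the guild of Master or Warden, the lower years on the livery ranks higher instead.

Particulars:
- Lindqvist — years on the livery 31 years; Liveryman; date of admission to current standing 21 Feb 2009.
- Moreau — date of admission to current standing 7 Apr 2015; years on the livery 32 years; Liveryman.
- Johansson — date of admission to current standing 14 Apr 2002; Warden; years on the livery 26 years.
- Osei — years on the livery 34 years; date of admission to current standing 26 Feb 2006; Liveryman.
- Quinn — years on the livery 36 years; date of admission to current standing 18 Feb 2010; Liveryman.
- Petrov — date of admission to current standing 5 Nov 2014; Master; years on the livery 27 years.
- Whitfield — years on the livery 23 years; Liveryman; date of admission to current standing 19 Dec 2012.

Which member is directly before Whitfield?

Lindqvist

By standing in the guild: Petrov (Master); then Johansson (Warden); then Quinn, Osei, Moreau, Lindqvist and Whitfield (Liveryman).
Among Quinn, Osei, Moreau, Lindqvist and Whitfield, by years on the livery (higher first): Quinn (36 years) before Osei (34 years) before Moreau (32 years) before Lindqvist (31 years) before Whitfield (23 years).
Order: Petrov, Johansson, Quinn, Osei, Moreau, Lindqvist, Whitfield.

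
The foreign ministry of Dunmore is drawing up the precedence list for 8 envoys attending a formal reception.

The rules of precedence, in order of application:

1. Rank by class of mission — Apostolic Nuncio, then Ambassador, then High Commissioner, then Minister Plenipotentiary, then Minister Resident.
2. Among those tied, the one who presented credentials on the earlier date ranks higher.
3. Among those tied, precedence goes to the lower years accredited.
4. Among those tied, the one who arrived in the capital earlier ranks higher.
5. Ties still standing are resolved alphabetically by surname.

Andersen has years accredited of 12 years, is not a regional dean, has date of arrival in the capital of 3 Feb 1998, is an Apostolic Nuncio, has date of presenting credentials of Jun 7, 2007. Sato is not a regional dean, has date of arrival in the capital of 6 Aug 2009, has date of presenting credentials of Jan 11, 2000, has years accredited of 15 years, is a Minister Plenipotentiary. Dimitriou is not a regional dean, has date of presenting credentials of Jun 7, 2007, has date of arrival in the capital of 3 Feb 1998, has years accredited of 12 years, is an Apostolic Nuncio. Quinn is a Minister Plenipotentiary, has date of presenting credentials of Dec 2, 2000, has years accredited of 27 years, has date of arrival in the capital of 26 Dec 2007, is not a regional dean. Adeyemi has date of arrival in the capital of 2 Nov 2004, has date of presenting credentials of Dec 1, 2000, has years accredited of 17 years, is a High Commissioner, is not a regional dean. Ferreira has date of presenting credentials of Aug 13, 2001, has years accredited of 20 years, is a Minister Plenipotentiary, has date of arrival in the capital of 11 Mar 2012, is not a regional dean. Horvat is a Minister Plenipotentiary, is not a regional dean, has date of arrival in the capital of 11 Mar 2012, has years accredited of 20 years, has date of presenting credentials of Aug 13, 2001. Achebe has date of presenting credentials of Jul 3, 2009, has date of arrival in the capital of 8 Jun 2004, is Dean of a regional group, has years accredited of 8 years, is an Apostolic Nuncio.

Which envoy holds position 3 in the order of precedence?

Achebe

By class of mission: Andersen, Dimitriou and Achebe (Apostolic Nuncio); then Adeyemi (High Commissioner); then Sato, Quinn, Ferreira and Horvat (Minister Plenipotentiary).
Among Andersen, Dimitriou and Achebe, by date of presenting credentials (earlier first): Andersen and Dimitriou (Jun 7, 2007) before Achebe (Jul 3, 2009).
Andersen and Dimitriou both have years accredited 12 years, so the next rule applies.
Andersen and Dimitriou both have date of arrival in the capital 3 Feb 1998, so the next rule applies.
Among Andersen and Dimitriou, alphabetically by surname: Andersen before Dimitriou.
Among Sato, Quinn, Ferreira and Horvat, by date of presenting credentials (earlier first): Sato (Jan 11, 2000) before Quinn (Dec 2, 2000) before Ferreira and Horvat (Aug 13, 2001).
Ferreira and Horvat both have years accredited 20 years, so the next rule applies.
Ferreira and Horvat both have date of arrival in the capital 11 Mar 2012, so the next rule applies.
Among Ferreira and Horvat, alphabetically by surname: Ferreira before Horvat.
Order: Andersen, Dimitriou, Achebe, Adeyemi, Sato, Quinn, Ferreira, Horvat.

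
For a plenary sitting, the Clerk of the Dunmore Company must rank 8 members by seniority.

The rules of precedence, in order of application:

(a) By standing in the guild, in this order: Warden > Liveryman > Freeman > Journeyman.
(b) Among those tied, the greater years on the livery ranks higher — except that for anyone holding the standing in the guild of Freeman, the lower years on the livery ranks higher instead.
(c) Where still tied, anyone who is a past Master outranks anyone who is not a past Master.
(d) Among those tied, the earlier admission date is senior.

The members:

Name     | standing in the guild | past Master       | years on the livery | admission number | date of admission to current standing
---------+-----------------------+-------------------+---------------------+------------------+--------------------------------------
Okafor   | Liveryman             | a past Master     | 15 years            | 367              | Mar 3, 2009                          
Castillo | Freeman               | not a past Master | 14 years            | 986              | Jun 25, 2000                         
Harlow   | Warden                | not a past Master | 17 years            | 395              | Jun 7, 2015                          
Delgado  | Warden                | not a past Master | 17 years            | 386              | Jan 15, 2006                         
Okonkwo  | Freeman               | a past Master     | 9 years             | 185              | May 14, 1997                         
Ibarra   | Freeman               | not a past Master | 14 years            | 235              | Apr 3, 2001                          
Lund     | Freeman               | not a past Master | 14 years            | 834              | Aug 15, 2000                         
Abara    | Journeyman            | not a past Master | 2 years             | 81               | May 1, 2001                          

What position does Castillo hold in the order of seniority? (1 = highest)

5

By standing in the guild: Delgado and Harlow (Warden); then Okafor (Liveryman); then Okonkwo, Castillo, Lund and Ibarra (Freeman); then Abara (Journeyman).
Delgado and Harlow both have years on the livery 17 years, so the next rule applies.
Delgado and Harlow are each not a past Master, so the next rule applies.
Among Delgado and Harlow, by date of admission to current standing (earlier first): Delgado (Jan 15, 2006) before Harlow (Jun 7, 2015).
Among Okonkwo, Castillo, Lund and Ibarra, by years on the livery (lower first) (reversed rule for this group): Okonkwo (9 years) before Castillo, Lund and Ibarra (14 years).
Castillo, Lund and Ibarra are each not a past Master, so the next rule applies.
Among Castillo, Lund and Ibarra, by date of admission to current standing (earlier first): Castillo (Jun 25, 2000) before Lund (Aug 15, 2000) before Ibarra (Apr 3, 2001).
Order: Delgado, Harlow, Okafor, Okonkwo, Castillo, Lund, Ibarra, Abara. So position 5.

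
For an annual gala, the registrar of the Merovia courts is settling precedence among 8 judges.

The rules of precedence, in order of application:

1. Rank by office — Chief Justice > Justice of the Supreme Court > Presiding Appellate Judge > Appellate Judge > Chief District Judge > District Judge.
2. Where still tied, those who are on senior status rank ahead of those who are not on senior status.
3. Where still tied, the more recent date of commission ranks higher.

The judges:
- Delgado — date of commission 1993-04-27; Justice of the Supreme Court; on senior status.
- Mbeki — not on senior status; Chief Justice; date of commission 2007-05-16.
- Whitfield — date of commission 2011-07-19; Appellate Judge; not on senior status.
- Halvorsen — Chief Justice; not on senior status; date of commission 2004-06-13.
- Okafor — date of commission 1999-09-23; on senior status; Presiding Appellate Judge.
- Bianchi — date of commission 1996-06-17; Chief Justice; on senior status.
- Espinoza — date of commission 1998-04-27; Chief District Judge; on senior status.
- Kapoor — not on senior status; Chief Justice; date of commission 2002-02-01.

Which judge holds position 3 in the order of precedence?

By office: Bianchi, Mbeki, Halvorsen and Kapoor (Chief Justice); then Delgado (Justice of the Supreme Court); then Okafor (Presiding Appellate Judge); then Whitfield (Appellate Judge); then Espinoza (Chief District Judge).
Among Bianchi, Mbeki, Halvorsen and Kapoor, on senior status before not on senior status: Bianchi (on senior status) before Mbeki, Halvorsen and Kapoor (not on senior status).
Among Mbeki, Halvorsen and Kapoor, by date of commission (later first): Mbeki (2007-05-16) before Halvorsen (2004-06-13) before Kapoor (2002-02-01).
Order: Bianchi, Mbeki, Halvorsen, Kapoor, Delgado, Okafor, Whitfield, Espinoza.

Halvorsen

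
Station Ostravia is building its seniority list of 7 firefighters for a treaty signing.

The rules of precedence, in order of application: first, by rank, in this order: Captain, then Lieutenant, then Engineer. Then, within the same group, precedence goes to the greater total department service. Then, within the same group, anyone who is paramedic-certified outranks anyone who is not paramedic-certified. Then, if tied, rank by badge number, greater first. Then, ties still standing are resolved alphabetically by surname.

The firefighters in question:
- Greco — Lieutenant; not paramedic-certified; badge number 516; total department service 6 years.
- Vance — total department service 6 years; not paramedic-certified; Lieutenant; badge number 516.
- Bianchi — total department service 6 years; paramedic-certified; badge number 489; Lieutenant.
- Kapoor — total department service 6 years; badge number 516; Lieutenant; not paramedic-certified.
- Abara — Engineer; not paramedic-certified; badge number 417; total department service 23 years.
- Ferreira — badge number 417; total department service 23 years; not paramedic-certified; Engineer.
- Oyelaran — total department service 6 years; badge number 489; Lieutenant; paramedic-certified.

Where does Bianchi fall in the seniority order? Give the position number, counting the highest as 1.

1

By rank: Bianchi, Oyelaran, Greco, Kapoor and Vance (Lieutenant); then Abara and Ferreira (Engineer).
Bianchi, Oyelaran, Greco, Kapoor and Vance all have total department service 6 years, so the next rule applies.
Among Bianchi, Oyelaran, Greco, Kapoor and Vance, paramedic-certified before not paramedic-certified: Bianchi and Oyelaran (paramedic-certified) before Greco, Kapoor and Vance (not paramedic-certified).
Bianchi and Oyelaran both have badge number 489, so the next rule applies.
Among Bianchi and Oyelaran, alphabetically by surname: Bianchi before Oyelaran.
Greco, Kapoor and Vance all have badge number 516, so the next rule applies.
Among Greco, Kapoor and Vance, alphabetically by surname: Greco before Kapoor before Vance.
Abara and Ferreira both have total department service 23 years, so the next rule applies.
Abara and Ferreira are each not paramedic-certified, so the next rule applies.
Abara and Ferreira both have badge number 417, so the next rule applies.
Among Abara and Ferreira, alphabetically by surname: Abara before Ferreira.
Order: Bianchi, Oyelaran, Greco, Kapoor, Vance, Abara, Ferreira. So position 1.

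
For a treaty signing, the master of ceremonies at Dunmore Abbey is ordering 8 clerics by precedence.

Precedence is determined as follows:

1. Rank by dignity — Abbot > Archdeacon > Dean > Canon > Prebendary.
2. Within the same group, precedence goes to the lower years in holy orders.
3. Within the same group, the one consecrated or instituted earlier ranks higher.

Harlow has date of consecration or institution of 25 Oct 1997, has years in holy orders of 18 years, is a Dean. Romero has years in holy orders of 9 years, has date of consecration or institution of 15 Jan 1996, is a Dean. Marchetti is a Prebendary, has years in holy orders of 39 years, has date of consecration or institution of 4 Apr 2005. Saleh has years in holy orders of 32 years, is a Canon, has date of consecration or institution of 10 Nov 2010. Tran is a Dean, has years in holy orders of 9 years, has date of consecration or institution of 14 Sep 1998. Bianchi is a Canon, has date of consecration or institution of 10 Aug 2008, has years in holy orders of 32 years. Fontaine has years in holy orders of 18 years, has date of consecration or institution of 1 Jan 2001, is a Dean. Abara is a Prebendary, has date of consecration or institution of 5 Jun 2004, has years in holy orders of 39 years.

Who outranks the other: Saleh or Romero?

By dignity: Romero, Tran, Harlow and Fontaine (Dean); then Bianchi and Saleh (Canon); then Abara and Marchetti (Prebendary).
Among Romero, Tran, Harlow and Fontaine, by years in holy orders (lower first): Romero and Tran (9 years) before Harlow and Fontaine (18 years).
Among Romero and Tran, by date of consecration or institution (earlier first): Romero (15 Jan 1996) before Tran (14 Sep 1998).
Among Harlow and Fontaine, by date of consecration or institution (earlier first): Harlow (25 Oct 1997) before Fontaine (1 Jan 2001).
Bianchi and Saleh both have years in holy orders 32 years, so the next rule applies.
Among Bianchi and Saleh, by date of consecration or institution (earlier first): Bianchi (10 Aug 2008) before Saleh (10 Nov 2010).
Abara and Marchetti both have years in holy orders 39 years, so the next rule applies.
Among Abara and Marchetti, by date of consecration or institution (earlier first): Abara (5 Jun 2004) before Marchetti (4 Apr 2005).
So Romero takes precedence.

Romero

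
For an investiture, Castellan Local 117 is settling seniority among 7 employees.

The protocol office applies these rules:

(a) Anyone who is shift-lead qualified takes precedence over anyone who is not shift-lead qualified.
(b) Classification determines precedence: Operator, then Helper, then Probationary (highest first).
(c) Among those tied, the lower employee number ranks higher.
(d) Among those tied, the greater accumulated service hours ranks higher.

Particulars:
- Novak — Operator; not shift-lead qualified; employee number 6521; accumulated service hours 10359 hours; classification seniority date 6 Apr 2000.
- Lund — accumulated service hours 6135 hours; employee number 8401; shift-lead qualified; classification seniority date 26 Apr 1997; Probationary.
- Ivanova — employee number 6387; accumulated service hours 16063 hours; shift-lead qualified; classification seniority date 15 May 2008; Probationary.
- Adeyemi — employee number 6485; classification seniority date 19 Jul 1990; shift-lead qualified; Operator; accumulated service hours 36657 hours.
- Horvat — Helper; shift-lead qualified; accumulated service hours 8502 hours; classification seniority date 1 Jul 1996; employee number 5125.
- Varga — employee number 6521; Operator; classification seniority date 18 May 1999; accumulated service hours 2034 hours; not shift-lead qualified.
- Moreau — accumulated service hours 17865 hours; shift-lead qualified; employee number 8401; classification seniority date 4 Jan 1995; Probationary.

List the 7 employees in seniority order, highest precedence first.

Adeyemi, Horvat, Ivanova, Moreau, Lund, Novak, Varga

By the first rule: Adeyemi, Horvat, Ivanova, Moreau and Lund (each shift-lead qualified); then Novak and Varga (both not shift-lead qualified).
Among Adeyemi, Horvat, Ivanova, Moreau and Lund, by classification: Adeyemi (Operator) before Horvat (Helper) before Ivanova, Moreau and Lund (Probationary).
Among Ivanova, Moreau and Lund, by employee number (lower first): Ivanova (6387) before Moreau and Lund (8401).
Among Moreau and Lund, by accumulated service hours (higher first): Moreau (17865 hours) before Lund (6135 hours).
Novak and Varga are each Operator, so the next rule applies.
Novak and Varga both have employee number 6521, so the next rule applies.
Among Novak and Varga, by accumulated service hours (higher first): Novak (10359 hours) before Varga (2034 hours).
Full order: Adeyemi, Horvat, Ivanova, Moreau, Lund, Novak, Varga.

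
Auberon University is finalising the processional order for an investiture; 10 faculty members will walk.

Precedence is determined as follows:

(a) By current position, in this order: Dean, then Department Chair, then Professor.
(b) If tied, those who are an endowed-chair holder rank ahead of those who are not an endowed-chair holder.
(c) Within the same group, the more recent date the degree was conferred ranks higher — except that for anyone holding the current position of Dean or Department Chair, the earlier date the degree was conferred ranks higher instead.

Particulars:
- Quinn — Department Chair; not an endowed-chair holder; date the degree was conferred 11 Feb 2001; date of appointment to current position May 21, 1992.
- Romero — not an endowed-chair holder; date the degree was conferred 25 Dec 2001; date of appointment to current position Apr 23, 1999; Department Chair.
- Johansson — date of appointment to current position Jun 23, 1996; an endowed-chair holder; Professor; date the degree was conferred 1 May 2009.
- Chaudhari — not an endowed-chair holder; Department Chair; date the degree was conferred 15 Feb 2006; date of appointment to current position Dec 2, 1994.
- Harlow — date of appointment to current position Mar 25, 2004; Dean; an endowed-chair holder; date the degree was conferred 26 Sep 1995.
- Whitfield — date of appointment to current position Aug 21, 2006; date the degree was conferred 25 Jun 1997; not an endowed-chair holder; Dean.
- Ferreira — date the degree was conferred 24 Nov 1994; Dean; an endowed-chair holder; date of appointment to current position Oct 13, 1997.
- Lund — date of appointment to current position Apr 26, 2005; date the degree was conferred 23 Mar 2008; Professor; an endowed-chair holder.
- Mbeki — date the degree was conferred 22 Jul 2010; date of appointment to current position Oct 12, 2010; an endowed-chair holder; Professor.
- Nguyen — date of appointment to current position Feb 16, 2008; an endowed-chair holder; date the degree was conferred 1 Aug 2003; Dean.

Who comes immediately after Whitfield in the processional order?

By current position: Ferreira, Harlow, Nguyen and Whitfield (Dean); then Quinn, Romero and Chaudhari (Department Chair); then Mbeki, Johansson and Lund (Professor).
Among Ferreira, Harlow, Nguyen and Whitfield, an endowed-chair holder before not an endowed-chair holder: Ferreira, Harlow and Nguyen (an endowed-chair holder) before Whitfield (not an endowed-chair holder).
Among Ferreira, Harlow and Nguyen, by date the degree was conferred (earlier first) (reversed rule for this group): Ferreira (24 Nov 1994) before Harlow (26 Sep 1995) before Nguyen (1 Aug 2003).
Quinn, Romero and Chaudhari are each not an endowed-chair holder, so the next rule applies.
Among Quinn, Romero and Chaudhari, by date the degree was conferred (earlier first) (reversed rule for this group): Quinn (11 Feb 2001) before Romero (25 Dec 2001) before Chaudhari (15 Feb 2006).
Mbeki, Johansson and Lund are each an endowed-chair holder, so the next rule applies.
Among Mbeki, Johansson and Lund, by date the degree was conferred (later first): Mbeki (22 Jul 2010) before Johansson (1 May 2009) before Lund (23 Mar 2008).
Order: Ferreira, Harlow, Nguyen, Whitfield, Quinn, Romero, Chaudhari, Mbeki, Johansson, Lund.

Quinn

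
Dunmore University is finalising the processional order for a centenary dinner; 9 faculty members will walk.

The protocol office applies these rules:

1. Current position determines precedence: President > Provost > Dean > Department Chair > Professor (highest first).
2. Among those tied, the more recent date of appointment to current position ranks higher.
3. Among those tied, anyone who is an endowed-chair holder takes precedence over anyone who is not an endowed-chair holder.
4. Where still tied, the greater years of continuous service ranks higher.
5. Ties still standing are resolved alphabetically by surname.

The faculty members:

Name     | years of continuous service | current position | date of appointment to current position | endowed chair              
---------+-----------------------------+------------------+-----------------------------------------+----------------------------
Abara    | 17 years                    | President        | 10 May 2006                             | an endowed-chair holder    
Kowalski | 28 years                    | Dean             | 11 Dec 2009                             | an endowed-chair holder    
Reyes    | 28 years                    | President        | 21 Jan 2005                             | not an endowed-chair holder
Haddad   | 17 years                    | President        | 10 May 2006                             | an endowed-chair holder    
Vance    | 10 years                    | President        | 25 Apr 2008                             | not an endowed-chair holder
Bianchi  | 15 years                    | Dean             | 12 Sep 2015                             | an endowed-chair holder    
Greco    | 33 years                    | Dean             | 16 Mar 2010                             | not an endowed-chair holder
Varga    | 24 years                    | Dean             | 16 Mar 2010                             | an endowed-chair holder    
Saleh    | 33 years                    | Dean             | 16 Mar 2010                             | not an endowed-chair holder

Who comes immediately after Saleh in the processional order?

Kowalski

By current position: Vance, Abara, Haddad and Reyes (President); then Bianchi, Varga, Greco, Saleh and Kowalski (Dean).
Among Vance, Abara, Haddad and Reyes, by date of appointment to current position (later first): Vance (25 Apr 2008) before Abara and Haddad (10 May 2006) before Reyes (21 Jan 2005).
Abara and Haddad are each an endowed-chair holder, so the next rule applies.
Abara and Haddad both have years of continuous service 17 years, so the next rule applies.
Among Abara and Haddad, alphabetically by surname: Abara before Haddad.
Among Bianchi, Varga, Greco, Saleh and Kowalski, by date of appointment to current position (later first): Bianchi (12 Sep 2015) before Varga, Greco and Saleh (16 Mar 2010) before Kowalski (11 Dec 2009).
Among Varga, Greco and Saleh, an endowed-chair holder before not an endowed-chair holder: Varga (an endowed-chair holder) before Greco and Saleh (not an endowed-chair holder).
Greco and Saleh both have years of continuous service 33 years, so the next rule applies.
Among Greco and Saleh, alphabetically by surname: Greco before Saleh.
Order: Vance, Abara, Haddad, Reyes, Bianchi, Varga, Greco, Saleh, Kowalski.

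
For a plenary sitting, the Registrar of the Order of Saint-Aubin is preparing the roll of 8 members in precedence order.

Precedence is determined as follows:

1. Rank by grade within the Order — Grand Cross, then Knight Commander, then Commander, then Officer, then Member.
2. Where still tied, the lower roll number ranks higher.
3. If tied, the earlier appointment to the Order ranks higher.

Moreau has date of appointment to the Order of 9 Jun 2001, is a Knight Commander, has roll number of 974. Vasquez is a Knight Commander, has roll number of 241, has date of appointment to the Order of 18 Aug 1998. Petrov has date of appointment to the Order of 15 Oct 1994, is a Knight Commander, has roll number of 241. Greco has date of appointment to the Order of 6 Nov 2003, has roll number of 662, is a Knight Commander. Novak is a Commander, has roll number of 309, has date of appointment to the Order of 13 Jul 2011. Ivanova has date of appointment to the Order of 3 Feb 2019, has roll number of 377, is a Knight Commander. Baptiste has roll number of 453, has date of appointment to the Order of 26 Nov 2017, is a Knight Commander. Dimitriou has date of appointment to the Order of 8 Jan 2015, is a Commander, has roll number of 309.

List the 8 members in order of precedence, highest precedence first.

By grade within the Order: Petrov, Vasquez, Ivanova, Baptiste, Greco and Moreau (Knight Commander); then Novak and Dimitriou (Commander).
Among Petrov, Vasquez, Ivanova, Baptiste, Greco and Moreau, by roll number (lower first): Petrov and Vasquez (241) before Ivanova (377) before Baptiste (453) before Greco (662) before Moreau (974).
Among Petrov and Vasquez, by date of appointment to the Order (earlier first): Petrov (15 Oct 1994) before Vasquez (18 Aug 1998).
Novak and Dimitriou both have roll number 309, so the next rule applies.
Among Novak and Dimitriou, by date of appointment to the Order (earlier first): Novak (13 Jul 2011) before Dimitriou (8 Jan 2015).
Full order: Petrov, Vasquez, Ivanova, Baptiste, Greco, Moreau, Novak, Dimitriou.

Petrov, Vasquez, Ivanova, Baptiste, Greco, Moreau, Novak, Dimitriou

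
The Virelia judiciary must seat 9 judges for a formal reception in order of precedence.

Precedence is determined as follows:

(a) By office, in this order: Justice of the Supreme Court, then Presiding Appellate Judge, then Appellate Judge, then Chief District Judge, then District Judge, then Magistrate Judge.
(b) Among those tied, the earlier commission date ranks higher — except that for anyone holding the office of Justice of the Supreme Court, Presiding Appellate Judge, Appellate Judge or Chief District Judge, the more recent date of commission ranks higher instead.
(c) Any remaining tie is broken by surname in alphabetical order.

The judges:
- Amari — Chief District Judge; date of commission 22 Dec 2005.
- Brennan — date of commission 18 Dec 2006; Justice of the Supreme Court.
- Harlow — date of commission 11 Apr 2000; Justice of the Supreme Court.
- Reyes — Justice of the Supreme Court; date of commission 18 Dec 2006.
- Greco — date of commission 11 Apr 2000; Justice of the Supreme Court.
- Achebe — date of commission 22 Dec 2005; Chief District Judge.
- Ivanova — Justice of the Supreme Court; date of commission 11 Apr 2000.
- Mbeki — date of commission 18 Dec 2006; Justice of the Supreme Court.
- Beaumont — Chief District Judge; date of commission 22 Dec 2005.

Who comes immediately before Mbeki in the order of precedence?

By office: Brennan, Mbeki, Reyes, Greco, Harlow and Ivanova (Justice of the Supreme Court); then Achebe, Amari and Beaumont (Chief District Judge).
Among Brennan, Mbeki, Reyes, Greco, Harlow and Ivanova, by date of commission (later first) (reversed rule for this group): Brennan, Mbeki and Reyes (18 Dec 2006) before Greco, Harlow and Ivanova (11 Apr 2000).
Among Brennan, Mbeki and Reyes, alphabetically by surname: Brennan before Mbeki before Reyes.
Among Greco, Harlow and Ivanova, alphabetically by surname: Greco before Harlow before Ivanova.
Achebe, Amari and Beaumont all have date of commission 22 Dec 2005, so the next rule applies.
Among Achebe, Amari and Beaumont, alphabetically by surname: Achebe before Amari before Beaumont.
Order: Brennan, Mbeki, Reyes, Greco, Harlow, Ivanova, Achebe, Amari, Beaumont.

Brennan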